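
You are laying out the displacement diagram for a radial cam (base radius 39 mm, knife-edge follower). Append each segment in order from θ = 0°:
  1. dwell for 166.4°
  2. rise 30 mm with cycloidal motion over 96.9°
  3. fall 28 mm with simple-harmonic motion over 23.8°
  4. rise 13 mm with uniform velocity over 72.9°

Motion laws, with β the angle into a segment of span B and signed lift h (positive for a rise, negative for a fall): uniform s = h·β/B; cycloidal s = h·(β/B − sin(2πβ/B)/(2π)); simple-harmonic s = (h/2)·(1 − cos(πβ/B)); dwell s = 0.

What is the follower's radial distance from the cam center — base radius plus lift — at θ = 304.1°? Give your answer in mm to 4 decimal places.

seg 1 [0°–166.4°] dwell: s stays 0.0000
seg 2 [166.4°–263.3°] cycloidal, h=30: full span → s += 30 → s = 30.0000
seg 3 [263.3°–287.1°] simple-harmonic, h=-28: full span → s += -28 → s = 2.0000
seg 4 [287.1°–360°] uniform, h=13: θ=304.1° here. β=17, B=72.9. 13·17/72.9 = 3.0316 → s = 5.0316
radial distance = base radius + s = 39 + 5.0316 = 44.0316

44.0316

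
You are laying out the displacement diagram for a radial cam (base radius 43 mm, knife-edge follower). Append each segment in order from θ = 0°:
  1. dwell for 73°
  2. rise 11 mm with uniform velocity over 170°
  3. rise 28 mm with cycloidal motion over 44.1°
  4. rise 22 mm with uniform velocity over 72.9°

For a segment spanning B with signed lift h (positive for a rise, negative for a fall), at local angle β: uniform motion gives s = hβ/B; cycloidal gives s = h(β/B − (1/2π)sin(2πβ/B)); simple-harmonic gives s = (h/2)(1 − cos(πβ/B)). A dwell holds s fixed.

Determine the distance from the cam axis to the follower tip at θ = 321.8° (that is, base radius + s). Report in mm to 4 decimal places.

seg 1 [0°–73°] dwell: s stays 0.0000
seg 2 [73°–243°] uniform, h=11: full span → s += 11 → s = 11.0000
seg 3 [243°–287.1°] cycloidal, h=28: full span → s += 28 → s = 39.0000
seg 4 [287.1°–360°] uniform, h=22: θ=321.8° here. β=34.7, B=72.9. 22·34.7/72.9 = 10.4719 → s = 49.4719
radial distance = base radius + s = 43 + 49.4719 = 92.4719

92.4719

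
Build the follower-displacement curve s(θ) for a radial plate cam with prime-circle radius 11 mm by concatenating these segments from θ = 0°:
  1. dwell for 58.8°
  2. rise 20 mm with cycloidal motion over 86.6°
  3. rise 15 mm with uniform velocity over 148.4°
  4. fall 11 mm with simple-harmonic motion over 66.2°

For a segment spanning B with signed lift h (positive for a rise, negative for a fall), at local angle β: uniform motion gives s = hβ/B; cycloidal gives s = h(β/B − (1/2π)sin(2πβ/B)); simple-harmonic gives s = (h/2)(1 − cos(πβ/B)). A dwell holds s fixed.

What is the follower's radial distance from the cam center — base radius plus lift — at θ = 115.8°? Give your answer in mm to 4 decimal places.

seg 1 [0°–58.8°] dwell: s stays 0.0000
seg 2 [58.8°–145.4°] cycloidal, h=20: θ=115.8° here. β=57, B=86.6. 20·(0.6582 − sin(2π·0.6582)/(2π)) = 15.8321 → s = 15.8321
radial distance = base radius + s = 11 + 15.8321 = 26.8321

26.8321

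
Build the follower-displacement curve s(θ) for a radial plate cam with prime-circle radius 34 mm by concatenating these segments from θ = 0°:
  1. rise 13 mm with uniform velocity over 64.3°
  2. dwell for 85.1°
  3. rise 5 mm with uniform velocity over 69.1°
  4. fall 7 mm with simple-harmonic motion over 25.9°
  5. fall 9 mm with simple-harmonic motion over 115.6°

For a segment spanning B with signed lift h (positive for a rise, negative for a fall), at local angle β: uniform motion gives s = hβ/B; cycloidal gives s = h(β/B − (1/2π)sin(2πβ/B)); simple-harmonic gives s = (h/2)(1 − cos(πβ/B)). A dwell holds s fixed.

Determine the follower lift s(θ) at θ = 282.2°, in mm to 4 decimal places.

seg 1 [0°–64.3°] uniform, h=13: full span → s += 13 → s = 13.0000
seg 2 [64.3°–149.4°] dwell: s stays 13.0000
seg 3 [149.4°–218.5°] uniform, h=5: full span → s += 5 → s = 18.0000
seg 4 [218.5°–244.4°] simple-harmonic, h=-7: full span → s += -7 → s = 11.0000
seg 5 [244.4°–360°] simple-harmonic, h=-9: θ=282.2° here. β=37.8, B=115.6. -9/2·(1 − cos(π·0.3270)) = -2.1728 → s = 8.8272

8.8272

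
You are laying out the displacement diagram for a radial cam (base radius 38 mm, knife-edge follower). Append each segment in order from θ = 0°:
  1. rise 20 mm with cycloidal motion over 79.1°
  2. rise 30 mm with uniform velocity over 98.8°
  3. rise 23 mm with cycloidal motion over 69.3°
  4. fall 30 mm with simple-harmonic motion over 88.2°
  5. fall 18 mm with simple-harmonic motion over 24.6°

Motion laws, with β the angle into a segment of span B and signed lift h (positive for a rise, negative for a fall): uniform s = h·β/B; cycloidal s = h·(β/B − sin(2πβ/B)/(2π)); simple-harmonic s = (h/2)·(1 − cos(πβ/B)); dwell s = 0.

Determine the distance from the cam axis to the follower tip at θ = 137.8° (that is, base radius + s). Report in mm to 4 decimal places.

seg 1 [0°–79.1°] cycloidal, h=20: full span → s += 20 → s = 20.0000
seg 2 [79.1°–177.9°] uniform, h=30: θ=137.8° here. β=58.7, B=98.8. 30·58.7/98.8 = 17.8239 → s = 37.8239
radial distance = base radius + s = 38 + 37.8239 = 75.8239

75.8239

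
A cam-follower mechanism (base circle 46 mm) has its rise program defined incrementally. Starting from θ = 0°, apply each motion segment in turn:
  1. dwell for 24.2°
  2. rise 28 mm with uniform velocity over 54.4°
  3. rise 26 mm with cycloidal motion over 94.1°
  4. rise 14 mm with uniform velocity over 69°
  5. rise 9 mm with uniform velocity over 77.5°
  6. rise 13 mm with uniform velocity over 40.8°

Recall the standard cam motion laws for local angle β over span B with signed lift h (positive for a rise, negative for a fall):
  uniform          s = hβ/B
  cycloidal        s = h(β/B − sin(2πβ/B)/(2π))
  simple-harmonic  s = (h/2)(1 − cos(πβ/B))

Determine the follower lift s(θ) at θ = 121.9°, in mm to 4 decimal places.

seg 1 [0°–24.2°] dwell: s stays 0.0000
seg 2 [24.2°–78.6°] uniform, h=28: full span → s += 28 → s = 28.0000
seg 3 [78.6°–172.7°] cycloidal, h=26: θ=121.9° here. β=43.3, B=94.1. 26·(0.4601 − sin(2π·0.4601)/(2π)) = 10.9385 → s = 38.9385

38.9385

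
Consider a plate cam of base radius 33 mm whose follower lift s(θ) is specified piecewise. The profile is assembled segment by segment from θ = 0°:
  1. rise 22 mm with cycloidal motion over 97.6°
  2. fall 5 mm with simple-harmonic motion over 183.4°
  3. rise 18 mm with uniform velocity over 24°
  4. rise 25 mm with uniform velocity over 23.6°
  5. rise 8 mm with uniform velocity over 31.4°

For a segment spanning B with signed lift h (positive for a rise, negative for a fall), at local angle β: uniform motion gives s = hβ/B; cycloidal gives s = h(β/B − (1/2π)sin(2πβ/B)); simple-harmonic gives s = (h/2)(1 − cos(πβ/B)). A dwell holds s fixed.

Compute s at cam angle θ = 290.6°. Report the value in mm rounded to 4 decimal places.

seg 1 [0°–97.6°] cycloidal, h=22: full span → s += 22 → s = 22.0000
seg 2 [97.6°–281°] simple-harmonic, h=-5: full span → s += -5 → s = 17.0000
seg 3 [281°–305°] uniform, h=18: θ=290.6° here. β=9.6, B=24. 18·9.6/24 = 7.2000 → s = 24.2000

24.2000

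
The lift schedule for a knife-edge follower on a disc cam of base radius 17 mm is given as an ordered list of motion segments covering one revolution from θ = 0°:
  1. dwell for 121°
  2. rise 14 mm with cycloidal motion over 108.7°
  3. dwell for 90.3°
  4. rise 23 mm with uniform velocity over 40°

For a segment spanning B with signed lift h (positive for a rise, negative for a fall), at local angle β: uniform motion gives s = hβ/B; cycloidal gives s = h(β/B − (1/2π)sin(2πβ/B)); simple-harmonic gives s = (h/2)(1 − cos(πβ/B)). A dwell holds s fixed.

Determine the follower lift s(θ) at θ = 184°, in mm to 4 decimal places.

seg 1 [0°–121°] dwell: s stays 0.0000
seg 2 [121°–229.7°] cycloidal, h=14: θ=184° here. β=63, B=108.7. 14·(0.5796 − sin(2π·0.5796)/(2π)) = 9.1823 → s = 9.1823

9.1823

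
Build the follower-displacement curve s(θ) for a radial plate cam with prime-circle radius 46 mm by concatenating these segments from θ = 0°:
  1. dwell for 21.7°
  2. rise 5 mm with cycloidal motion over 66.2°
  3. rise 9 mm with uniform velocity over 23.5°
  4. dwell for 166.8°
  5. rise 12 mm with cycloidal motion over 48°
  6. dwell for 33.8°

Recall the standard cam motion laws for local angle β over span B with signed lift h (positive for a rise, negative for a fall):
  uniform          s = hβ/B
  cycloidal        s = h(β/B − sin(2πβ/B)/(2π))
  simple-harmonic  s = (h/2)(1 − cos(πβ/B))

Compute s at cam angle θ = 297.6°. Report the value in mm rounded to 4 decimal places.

seg 1 [0°–21.7°] dwell: s stays 0.0000
seg 2 [21.7°–87.9°] cycloidal, h=5: full span → s += 5 → s = 5.0000
seg 3 [87.9°–111.4°] uniform, h=9: full span → s += 9 → s = 14.0000
seg 4 [111.4°–278.2°] dwell: s stays 14.0000
seg 5 [278.2°–326.2°] cycloidal, h=12: θ=297.6° here. β=19.4, B=48. 12·(0.4042 − sin(2π·0.4042)/(2π)) = 3.7682 → s = 17.7682

17.7682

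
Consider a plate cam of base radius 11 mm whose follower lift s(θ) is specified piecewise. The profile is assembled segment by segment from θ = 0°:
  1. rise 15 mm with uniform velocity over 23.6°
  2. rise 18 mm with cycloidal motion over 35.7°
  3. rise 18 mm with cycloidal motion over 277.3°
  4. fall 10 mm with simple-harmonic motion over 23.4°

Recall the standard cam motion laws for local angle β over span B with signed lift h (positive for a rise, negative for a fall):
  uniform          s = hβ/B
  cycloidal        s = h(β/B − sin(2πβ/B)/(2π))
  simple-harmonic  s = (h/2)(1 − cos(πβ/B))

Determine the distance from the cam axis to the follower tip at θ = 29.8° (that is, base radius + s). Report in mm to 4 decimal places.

seg 1 [0°–23.6°] uniform, h=15: full span → s += 15 → s = 15.0000
seg 2 [23.6°–59.3°] cycloidal, h=18: θ=29.8° here. β=6.2, B=35.7. 18·(0.1737 − sin(2π·0.1737)/(2π)) = 0.5845 → s = 15.5845
radial distance = base radius + s = 11 + 15.5845 = 26.5845

26.5845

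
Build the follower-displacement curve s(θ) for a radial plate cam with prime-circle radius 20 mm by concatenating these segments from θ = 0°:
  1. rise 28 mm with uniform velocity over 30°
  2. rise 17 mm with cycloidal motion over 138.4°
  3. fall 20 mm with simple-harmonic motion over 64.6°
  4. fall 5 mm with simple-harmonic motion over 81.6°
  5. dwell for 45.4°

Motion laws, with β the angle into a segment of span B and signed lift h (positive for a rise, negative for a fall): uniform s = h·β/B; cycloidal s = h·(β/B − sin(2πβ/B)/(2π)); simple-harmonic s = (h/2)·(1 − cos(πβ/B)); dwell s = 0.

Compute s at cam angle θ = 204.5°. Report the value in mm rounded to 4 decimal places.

seg 1 [0°–30°] uniform, h=28: full span → s += 28 → s = 28.0000
seg 2 [30°–168.4°] cycloidal, h=17: full span → s += 17 → s = 45.0000
seg 3 [168.4°–233°] simple-harmonic, h=-20: θ=204.5° here. β=36.1, B=64.6. -20/2·(1 − cos(π·0.5588)) = -11.8375 → s = 33.1625

33.1625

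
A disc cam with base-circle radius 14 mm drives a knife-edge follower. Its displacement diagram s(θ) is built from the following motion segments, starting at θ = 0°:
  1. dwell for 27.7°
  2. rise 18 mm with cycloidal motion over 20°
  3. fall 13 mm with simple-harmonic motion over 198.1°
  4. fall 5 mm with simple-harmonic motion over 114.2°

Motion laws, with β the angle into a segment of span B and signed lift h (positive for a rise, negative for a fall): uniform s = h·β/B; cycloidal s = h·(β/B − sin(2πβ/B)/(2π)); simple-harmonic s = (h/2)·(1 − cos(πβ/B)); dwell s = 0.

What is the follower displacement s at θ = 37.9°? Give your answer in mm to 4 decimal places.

seg 1 [0°–27.7°] dwell: s stays 0.0000
seg 2 [27.7°–47.7°] cycloidal, h=18: θ=37.9° here. β=10.2, B=20. 18·(0.5100 − sin(2π·0.5100)/(2π)) = 9.3599 → s = 9.3599

9.3599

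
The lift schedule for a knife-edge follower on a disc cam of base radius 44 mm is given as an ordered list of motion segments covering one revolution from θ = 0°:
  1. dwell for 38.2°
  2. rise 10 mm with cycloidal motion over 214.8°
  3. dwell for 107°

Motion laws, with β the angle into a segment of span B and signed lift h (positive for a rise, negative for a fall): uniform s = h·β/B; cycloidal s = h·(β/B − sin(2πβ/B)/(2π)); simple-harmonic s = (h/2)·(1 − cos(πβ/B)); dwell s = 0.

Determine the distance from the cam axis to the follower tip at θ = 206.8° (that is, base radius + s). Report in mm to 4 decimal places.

seg 1 [0°–38.2°] dwell: s stays 0.0000
seg 2 [38.2°–253°] cycloidal, h=10: θ=206.8° here. β=168.6, B=214.8. 10·(0.7849 − sin(2π·0.7849)/(2π)) = 9.4026 → s = 9.4026
radial distance = base radius + s = 44 + 9.4026 = 53.4026

53.4026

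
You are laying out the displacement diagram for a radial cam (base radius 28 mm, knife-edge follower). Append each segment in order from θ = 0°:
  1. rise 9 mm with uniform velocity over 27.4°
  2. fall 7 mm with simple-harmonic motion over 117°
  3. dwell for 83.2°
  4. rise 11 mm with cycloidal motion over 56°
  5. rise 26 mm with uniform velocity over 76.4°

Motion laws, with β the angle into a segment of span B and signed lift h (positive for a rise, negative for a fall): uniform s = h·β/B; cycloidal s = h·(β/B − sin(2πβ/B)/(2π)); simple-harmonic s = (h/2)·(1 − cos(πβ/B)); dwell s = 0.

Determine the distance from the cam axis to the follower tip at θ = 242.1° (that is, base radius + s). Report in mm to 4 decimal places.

seg 1 [0°–27.4°] uniform, h=9: full span → s += 9 → s = 9.0000
seg 2 [27.4°–144.4°] simple-harmonic, h=-7: full span → s += -7 → s = 2.0000
seg 3 [144.4°–227.6°] dwell: s stays 2.0000
seg 4 [227.6°–283.6°] cycloidal, h=11: θ=242.1° here. β=14.5, B=56. 11·(0.2589 − sin(2π·0.2589)/(2π)) = 1.1003 → s = 3.1003
radial distance = base radius + s = 28 + 3.1003 = 31.1003

31.1003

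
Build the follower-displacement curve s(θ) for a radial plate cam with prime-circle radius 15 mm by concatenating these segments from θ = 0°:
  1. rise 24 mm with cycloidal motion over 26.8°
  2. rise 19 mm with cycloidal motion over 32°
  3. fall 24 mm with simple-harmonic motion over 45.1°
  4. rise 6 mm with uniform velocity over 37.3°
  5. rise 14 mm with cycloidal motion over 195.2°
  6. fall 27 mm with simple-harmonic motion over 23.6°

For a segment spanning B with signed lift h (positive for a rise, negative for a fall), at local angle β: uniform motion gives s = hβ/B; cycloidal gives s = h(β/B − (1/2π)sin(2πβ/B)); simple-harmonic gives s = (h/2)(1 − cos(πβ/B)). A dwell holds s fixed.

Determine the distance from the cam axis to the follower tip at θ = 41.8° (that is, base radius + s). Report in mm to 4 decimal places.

seg 1 [0°–26.8°] cycloidal, h=24: full span → s += 24 → s = 24.0000
seg 2 [26.8°–58.8°] cycloidal, h=19: θ=41.8° here. β=15, B=32. 19·(0.4687 − sin(2π·0.4687)/(2π)) = 8.3163 → s = 32.3163
radial distance = base radius + s = 15 + 32.3163 = 47.3163

47.3163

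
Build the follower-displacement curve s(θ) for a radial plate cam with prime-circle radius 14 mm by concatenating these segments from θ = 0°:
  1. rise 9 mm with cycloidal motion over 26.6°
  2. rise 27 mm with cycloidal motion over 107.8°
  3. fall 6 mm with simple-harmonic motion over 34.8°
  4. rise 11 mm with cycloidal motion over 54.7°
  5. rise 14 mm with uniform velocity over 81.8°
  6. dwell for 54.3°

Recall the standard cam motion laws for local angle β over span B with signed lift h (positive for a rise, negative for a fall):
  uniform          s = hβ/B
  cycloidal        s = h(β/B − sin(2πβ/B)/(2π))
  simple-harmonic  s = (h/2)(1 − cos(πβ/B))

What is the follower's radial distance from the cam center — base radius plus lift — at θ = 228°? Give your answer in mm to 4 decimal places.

seg 1 [0°–26.6°] cycloidal, h=9: full span → s += 9 → s = 9.0000
seg 2 [26.6°–134.4°] cycloidal, h=27: full span → s += 27 → s = 36.0000
seg 3 [134.4°–169.2°] simple-harmonic, h=-6: full span → s += -6 → s = 30.0000
seg 4 [169.2°–223.9°] cycloidal, h=11: full span → s += 11 → s = 41.0000
seg 5 [223.9°–305.7°] uniform, h=14: θ=228° here. β=4.1, B=81.8. 14·4.1/81.8 = 0.7017 → s = 41.7017
radial distance = base radius + s = 14 + 41.7017 = 55.7017

55.7017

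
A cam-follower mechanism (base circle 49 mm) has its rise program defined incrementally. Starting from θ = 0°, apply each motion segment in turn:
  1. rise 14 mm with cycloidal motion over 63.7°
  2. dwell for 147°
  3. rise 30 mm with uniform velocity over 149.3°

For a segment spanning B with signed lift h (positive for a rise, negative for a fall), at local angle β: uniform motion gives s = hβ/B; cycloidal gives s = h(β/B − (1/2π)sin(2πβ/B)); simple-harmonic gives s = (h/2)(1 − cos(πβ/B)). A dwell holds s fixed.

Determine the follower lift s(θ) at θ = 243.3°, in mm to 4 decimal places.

seg 1 [0°–63.7°] cycloidal, h=14: full span → s += 14 → s = 14.0000
seg 2 [63.7°–210.7°] dwell: s stays 14.0000
seg 3 [210.7°–360°] uniform, h=30: θ=243.3° here. β=32.6, B=149.3. 30·32.6/149.3 = 6.5506 → s = 20.5506

20.5506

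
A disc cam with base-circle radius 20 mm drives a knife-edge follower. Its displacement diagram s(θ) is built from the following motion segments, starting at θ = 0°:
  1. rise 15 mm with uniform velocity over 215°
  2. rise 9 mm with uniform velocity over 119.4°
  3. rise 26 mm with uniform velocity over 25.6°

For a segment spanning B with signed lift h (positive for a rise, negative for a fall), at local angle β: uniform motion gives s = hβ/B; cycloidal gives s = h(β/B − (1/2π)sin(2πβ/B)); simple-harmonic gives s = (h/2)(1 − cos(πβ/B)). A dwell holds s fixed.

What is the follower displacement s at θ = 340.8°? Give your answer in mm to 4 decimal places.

seg 1 [0°–215°] uniform, h=15: full span → s += 15 → s = 15.0000
seg 2 [215°–334.4°] uniform, h=9: full span → s += 9 → s = 24.0000
seg 3 [334.4°–360°] uniform, h=26: θ=340.8° here. β=6.4, B=25.6. 26·6.4/25.6 = 6.5000 → s = 30.5000

30.5000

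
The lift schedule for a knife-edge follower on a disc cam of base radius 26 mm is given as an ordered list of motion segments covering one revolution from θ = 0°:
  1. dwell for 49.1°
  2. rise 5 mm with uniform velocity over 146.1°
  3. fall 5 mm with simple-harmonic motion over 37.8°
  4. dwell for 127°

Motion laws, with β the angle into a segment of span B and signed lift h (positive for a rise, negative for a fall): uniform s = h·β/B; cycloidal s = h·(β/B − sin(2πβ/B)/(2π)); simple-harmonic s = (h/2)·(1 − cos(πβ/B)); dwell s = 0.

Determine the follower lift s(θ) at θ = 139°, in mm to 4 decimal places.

seg 1 [0°–49.1°] dwell: s stays 0.0000
seg 2 [49.1°–195.2°] uniform, h=5: θ=139° here. β=89.9, B=146.1. 5·89.9/146.1 = 3.0767 → s = 3.0767

3.0767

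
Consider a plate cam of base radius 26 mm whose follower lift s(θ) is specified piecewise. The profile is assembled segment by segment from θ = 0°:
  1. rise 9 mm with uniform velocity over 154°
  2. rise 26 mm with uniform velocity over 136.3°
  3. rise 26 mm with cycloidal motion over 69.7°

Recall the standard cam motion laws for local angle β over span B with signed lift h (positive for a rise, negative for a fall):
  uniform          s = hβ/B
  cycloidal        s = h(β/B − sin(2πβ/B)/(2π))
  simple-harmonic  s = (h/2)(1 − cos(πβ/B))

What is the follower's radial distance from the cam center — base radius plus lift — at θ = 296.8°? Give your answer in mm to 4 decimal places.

seg 1 [0°–154°] uniform, h=9: full span → s += 9 → s = 9.0000
seg 2 [154°–290.3°] uniform, h=26: full span → s += 26 → s = 35.0000
seg 3 [290.3°–360°] cycloidal, h=26: θ=296.8° here. β=6.5, B=69.7. 26·(0.0933 − sin(2π·0.0933)/(2π)) = 0.1364 → s = 35.1364
radial distance = base radius + s = 26 + 35.1364 = 61.1364

61.1364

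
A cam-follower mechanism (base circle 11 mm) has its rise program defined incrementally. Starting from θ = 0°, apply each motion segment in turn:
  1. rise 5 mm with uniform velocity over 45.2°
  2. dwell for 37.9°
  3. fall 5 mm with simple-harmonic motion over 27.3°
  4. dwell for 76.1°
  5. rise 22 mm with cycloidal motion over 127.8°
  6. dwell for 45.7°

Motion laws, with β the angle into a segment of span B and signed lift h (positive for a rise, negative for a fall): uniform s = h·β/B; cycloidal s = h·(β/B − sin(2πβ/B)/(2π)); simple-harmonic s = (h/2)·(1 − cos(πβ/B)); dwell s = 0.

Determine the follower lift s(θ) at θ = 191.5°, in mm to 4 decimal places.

seg 1 [0°–45.2°] uniform, h=5: full span → s += 5 → s = 5.0000
seg 2 [45.2°–83.1°] dwell: s stays 5.0000
seg 3 [83.1°–110.4°] simple-harmonic, h=-5: full span → s += -5 → s = 0.0000
seg 4 [110.4°–186.5°] dwell: s stays 0.0000
seg 5 [186.5°–314.3°] cycloidal, h=22: θ=191.5° here. β=5, B=127.8. 22·(0.0391 − sin(2π·0.0391)/(2π)) = 0.0086 → s = 0.0086

0.0086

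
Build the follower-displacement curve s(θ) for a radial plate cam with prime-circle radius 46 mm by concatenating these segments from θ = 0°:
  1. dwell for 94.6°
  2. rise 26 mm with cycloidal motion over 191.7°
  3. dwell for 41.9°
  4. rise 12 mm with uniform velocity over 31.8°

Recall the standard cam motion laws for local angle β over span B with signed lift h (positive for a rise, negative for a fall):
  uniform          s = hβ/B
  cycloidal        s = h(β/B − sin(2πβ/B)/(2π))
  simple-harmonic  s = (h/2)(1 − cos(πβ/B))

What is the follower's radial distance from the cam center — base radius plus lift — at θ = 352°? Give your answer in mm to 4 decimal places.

seg 1 [0°–94.6°] dwell: s stays 0.0000
seg 2 [94.6°–286.3°] cycloidal, h=26: full span → s += 26 → s = 26.0000
seg 3 [286.3°–328.2°] dwell: s stays 26.0000
seg 4 [328.2°–360°] uniform, h=12: θ=352° here. β=23.8, B=31.8. 12·23.8/31.8 = 8.9811 → s = 34.9811
radial distance = base radius + s = 46 + 34.9811 = 80.9811

80.9811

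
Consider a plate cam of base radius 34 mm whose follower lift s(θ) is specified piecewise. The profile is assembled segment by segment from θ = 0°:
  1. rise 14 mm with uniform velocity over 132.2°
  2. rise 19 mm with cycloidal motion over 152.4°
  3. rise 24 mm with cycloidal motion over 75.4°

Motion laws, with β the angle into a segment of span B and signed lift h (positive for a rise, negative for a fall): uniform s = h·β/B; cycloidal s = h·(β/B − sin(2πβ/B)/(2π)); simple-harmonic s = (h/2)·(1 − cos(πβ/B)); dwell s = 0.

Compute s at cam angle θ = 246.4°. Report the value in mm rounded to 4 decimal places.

seg 1 [0°–132.2°] uniform, h=14: full span → s += 14 → s = 14.0000
seg 2 [132.2°–284.6°] cycloidal, h=19: θ=246.4° here. β=114.2, B=152.4. 19·(0.7493 − sin(2π·0.7493)/(2π)) = 17.2615 → s = 31.2615

31.2615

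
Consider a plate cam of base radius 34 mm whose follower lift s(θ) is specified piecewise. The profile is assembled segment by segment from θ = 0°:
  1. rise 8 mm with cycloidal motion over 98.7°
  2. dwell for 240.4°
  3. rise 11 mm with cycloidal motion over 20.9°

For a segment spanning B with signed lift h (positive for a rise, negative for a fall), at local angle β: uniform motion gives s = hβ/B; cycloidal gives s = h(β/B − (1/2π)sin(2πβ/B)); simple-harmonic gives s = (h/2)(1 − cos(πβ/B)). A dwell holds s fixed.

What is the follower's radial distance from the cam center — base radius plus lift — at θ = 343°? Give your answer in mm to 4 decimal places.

seg 1 [0°–98.7°] cycloidal, h=8: full span → s += 8 → s = 8.0000
seg 2 [98.7°–339.1°] dwell: s stays 8.0000
seg 3 [339.1°–360°] cycloidal, h=11: θ=343° here. β=3.9, B=20.9. 11·(0.1866 − sin(2π·0.1866)/(2π)) = 0.4390 → s = 8.4390
radial distance = base radius + s = 34 + 8.4390 = 42.4390

42.4390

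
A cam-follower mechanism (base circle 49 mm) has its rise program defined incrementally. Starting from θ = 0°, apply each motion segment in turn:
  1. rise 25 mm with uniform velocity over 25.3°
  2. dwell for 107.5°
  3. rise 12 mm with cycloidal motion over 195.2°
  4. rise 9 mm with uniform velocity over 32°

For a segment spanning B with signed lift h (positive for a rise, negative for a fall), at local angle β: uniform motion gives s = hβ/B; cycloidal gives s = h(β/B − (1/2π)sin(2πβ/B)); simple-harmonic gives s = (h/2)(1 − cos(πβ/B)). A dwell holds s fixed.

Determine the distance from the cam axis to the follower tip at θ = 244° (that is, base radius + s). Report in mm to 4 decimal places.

seg 1 [0°–25.3°] uniform, h=25: full span → s += 25 → s = 25.0000
seg 2 [25.3°–132.8°] dwell: s stays 25.0000
seg 3 [132.8°–328°] cycloidal, h=12: θ=244° here. β=111.2, B=195.2. 12·(0.5697 − sin(2π·0.5697)/(2π)) = 7.6457 → s = 32.6457
radial distance = base radius + s = 49 + 32.6457 = 81.6457

81.6457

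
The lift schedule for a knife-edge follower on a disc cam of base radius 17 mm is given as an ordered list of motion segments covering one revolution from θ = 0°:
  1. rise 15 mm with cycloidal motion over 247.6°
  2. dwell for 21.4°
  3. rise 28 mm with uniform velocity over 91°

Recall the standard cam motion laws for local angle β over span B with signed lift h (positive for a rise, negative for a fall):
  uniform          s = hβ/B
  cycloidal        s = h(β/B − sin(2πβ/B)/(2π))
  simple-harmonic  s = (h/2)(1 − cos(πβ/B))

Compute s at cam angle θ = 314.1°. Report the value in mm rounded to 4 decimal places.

seg 1 [0°–247.6°] cycloidal, h=15: full span → s += 15 → s = 15.0000
seg 2 [247.6°–269°] dwell: s stays 15.0000
seg 3 [269°–360°] uniform, h=28: θ=314.1° here. β=45.1, B=91. 28·45.1/91 = 13.8769 → s = 28.8769

28.8769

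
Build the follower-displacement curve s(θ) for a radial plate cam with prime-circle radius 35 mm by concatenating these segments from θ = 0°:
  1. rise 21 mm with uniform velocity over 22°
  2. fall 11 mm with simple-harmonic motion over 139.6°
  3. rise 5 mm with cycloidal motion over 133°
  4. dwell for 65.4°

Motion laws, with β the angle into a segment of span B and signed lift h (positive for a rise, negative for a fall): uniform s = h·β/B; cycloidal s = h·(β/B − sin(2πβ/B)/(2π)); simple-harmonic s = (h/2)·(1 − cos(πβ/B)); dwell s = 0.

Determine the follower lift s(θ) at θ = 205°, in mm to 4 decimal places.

seg 1 [0°–22°] uniform, h=21: full span → s += 21 → s = 21.0000
seg 2 [22°–161.6°] simple-harmonic, h=-11: full span → s += -11 → s = 10.0000
seg 3 [161.6°–294.6°] cycloidal, h=5: θ=205° here. β=43.4, B=133. 5·(0.3263 − sin(2π·0.3263)/(2π)) = 0.9255 → s = 10.9255

10.9255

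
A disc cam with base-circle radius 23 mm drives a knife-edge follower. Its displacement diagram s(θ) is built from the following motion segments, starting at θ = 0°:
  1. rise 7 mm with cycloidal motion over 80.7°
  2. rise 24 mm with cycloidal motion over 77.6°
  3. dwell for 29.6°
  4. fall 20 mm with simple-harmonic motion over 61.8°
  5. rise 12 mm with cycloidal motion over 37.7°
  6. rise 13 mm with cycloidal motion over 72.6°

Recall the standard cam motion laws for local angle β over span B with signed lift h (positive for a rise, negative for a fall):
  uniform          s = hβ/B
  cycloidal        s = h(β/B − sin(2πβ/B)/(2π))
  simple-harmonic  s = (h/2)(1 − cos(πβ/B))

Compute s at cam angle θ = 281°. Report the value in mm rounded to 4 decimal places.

seg 1 [0°–80.7°] cycloidal, h=7: full span → s += 7 → s = 7.0000
seg 2 [80.7°–158.3°] cycloidal, h=24: full span → s += 24 → s = 31.0000
seg 3 [158.3°–187.9°] dwell: s stays 31.0000
seg 4 [187.9°–249.7°] simple-harmonic, h=-20: full span → s += -20 → s = 11.0000
seg 5 [249.7°–287.4°] cycloidal, h=12: θ=281° here. β=31.3, B=37.7. 12·(0.8302 − sin(2π·0.8302)/(2π)) = 11.6351 → s = 22.6351

22.6351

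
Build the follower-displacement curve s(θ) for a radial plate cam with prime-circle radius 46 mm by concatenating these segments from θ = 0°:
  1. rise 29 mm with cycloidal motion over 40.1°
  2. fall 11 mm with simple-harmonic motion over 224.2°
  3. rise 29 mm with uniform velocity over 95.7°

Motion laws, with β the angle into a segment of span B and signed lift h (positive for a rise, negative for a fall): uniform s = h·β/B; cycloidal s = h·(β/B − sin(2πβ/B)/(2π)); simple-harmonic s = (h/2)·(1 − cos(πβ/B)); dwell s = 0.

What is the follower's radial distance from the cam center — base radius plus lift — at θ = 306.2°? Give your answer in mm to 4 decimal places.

seg 1 [0°–40.1°] cycloidal, h=29: full span → s += 29 → s = 29.0000
seg 2 [40.1°–264.3°] simple-harmonic, h=-11: full span → s += -11 → s = 18.0000
seg 3 [264.3°–360°] uniform, h=29: θ=306.2° here. β=41.9, B=95.7. 29·41.9/95.7 = 12.6970 → s = 30.6970
radial distance = base radius + s = 46 + 30.6970 = 76.6970

76.6970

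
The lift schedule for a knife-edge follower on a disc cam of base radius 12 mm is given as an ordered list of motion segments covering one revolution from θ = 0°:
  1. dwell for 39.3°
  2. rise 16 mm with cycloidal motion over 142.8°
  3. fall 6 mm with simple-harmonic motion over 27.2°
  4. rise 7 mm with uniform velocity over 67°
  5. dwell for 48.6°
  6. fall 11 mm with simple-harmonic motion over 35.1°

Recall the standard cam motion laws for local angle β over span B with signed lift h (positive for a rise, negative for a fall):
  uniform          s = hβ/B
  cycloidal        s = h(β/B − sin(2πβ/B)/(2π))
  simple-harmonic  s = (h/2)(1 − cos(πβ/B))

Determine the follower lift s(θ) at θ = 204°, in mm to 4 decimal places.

seg 1 [0°–39.3°] dwell: s stays 0.0000
seg 2 [39.3°–182.1°] cycloidal, h=16: full span → s += 16 → s = 16.0000
seg 3 [182.1°–209.3°] simple-harmonic, h=-6: θ=204° here. β=21.9, B=27.2. -6/2·(1 − cos(π·0.8051)) = -5.4552 → s = 10.5448

10.5448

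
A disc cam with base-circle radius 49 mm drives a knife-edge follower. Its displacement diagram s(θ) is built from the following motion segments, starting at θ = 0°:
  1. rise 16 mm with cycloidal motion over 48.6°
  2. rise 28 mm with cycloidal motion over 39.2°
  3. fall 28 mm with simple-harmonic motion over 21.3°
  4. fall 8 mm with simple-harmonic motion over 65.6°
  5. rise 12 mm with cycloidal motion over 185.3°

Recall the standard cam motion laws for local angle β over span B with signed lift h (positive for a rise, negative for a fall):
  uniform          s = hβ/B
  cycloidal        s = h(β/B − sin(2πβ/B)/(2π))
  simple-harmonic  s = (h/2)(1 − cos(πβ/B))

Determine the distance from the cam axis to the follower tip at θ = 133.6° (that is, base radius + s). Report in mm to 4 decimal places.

seg 1 [0°–48.6°] cycloidal, h=16: full span → s += 16 → s = 16.0000
seg 2 [48.6°–87.8°] cycloidal, h=28: full span → s += 28 → s = 44.0000
seg 3 [87.8°–109.1°] simple-harmonic, h=-28: full span → s += -28 → s = 16.0000
seg 4 [109.1°–174.7°] simple-harmonic, h=-8: θ=133.6° here. β=24.5, B=65.6. -8/2·(1 − cos(π·0.3735)) = -2.4516 → s = 13.5484
radial distance = base radius + s = 49 + 13.5484 = 62.5484

62.5484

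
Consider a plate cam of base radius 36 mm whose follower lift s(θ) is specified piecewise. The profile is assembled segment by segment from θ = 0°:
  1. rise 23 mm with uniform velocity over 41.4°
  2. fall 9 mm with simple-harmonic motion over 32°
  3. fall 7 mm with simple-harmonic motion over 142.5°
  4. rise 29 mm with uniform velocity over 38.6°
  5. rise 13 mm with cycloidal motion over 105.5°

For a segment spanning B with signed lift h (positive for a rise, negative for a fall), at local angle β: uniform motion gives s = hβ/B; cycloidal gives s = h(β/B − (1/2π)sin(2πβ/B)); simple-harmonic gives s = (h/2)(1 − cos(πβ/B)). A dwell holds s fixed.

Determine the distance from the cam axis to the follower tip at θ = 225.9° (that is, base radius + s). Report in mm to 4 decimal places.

seg 1 [0°–41.4°] uniform, h=23: full span → s += 23 → s = 23.0000
seg 2 [41.4°–73.4°] simple-harmonic, h=-9: full span → s += -9 → s = 14.0000
seg 3 [73.4°–215.9°] simple-harmonic, h=-7: full span → s += -7 → s = 7.0000
seg 4 [215.9°–254.5°] uniform, h=29: θ=225.9° here. β=10, B=38.6. 29·10/38.6 = 7.5130 → s = 14.5130
radial distance = base radius + s = 36 + 14.5130 = 50.5130

50.5130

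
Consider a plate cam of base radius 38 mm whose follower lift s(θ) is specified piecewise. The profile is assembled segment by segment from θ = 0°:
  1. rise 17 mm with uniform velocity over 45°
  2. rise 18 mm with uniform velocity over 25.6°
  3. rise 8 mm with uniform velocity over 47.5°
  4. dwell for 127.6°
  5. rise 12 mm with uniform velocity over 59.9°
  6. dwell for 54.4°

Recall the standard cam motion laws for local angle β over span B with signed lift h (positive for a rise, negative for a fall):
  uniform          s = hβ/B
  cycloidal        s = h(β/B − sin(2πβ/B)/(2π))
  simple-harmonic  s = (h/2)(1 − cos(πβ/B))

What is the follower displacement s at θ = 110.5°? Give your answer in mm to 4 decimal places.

seg 1 [0°–45°] uniform, h=17: full span → s += 17 → s = 17.0000
seg 2 [45°–70.6°] uniform, h=18: full span → s += 18 → s = 35.0000
seg 3 [70.6°–118.1°] uniform, h=8: θ=110.5° here. β=39.9, B=47.5. 8·39.9/47.5 = 6.7200 → s = 41.7200

41.7200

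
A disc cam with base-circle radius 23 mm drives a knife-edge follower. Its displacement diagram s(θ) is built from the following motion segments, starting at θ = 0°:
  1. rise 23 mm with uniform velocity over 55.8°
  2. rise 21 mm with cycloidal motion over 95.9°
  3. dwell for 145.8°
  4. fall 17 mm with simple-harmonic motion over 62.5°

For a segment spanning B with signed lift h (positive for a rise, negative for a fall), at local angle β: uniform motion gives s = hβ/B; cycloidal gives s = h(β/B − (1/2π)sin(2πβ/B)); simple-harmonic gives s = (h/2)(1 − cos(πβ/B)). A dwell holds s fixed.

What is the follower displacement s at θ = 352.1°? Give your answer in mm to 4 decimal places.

seg 1 [0°–55.8°] uniform, h=23: full span → s += 23 → s = 23.0000
seg 2 [55.8°–151.7°] cycloidal, h=21: full span → s += 21 → s = 44.0000
seg 3 [151.7°–297.5°] dwell: s stays 44.0000
seg 4 [297.5°–360°] simple-harmonic, h=-17: θ=352.1° here. β=54.6, B=62.5. -17/2·(1 − cos(π·0.8736)) = -16.3386 → s = 27.6614

27.6614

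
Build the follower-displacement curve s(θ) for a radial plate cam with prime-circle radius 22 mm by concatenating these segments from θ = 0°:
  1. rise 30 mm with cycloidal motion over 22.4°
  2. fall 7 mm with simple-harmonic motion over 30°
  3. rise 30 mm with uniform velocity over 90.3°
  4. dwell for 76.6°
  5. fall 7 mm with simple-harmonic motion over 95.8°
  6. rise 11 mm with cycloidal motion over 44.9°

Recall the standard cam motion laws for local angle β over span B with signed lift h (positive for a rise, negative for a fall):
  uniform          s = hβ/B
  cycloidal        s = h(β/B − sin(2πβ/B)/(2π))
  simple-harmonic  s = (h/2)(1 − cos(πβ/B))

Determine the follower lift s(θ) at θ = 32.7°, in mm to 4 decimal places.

seg 1 [0°–22.4°] cycloidal, h=30: full span → s += 30 → s = 30.0000
seg 2 [22.4°–52.4°] simple-harmonic, h=-7: θ=32.7° here. β=10.3, B=30. -7/2·(1 − cos(π·0.3433)) = -1.8461 → s = 28.1539

28.1539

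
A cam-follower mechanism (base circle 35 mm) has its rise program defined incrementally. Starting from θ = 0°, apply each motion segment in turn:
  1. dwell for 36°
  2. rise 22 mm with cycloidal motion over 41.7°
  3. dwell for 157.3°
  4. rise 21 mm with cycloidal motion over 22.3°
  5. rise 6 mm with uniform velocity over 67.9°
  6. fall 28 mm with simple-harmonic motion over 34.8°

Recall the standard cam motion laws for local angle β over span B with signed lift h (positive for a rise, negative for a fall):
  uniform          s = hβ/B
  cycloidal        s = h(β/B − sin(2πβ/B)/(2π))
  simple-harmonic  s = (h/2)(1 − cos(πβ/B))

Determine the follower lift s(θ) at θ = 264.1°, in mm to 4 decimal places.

seg 1 [0°–36°] dwell: s stays 0.0000
seg 2 [36°–77.7°] cycloidal, h=22: full span → s += 22 → s = 22.0000
seg 3 [77.7°–235°] dwell: s stays 22.0000
seg 4 [235°–257.3°] cycloidal, h=21: full span → s += 21 → s = 43.0000
seg 5 [257.3°–325.2°] uniform, h=6: θ=264.1° here. β=6.8, B=67.9. 6·6.8/67.9 = 0.6009 → s = 43.6009

43.6009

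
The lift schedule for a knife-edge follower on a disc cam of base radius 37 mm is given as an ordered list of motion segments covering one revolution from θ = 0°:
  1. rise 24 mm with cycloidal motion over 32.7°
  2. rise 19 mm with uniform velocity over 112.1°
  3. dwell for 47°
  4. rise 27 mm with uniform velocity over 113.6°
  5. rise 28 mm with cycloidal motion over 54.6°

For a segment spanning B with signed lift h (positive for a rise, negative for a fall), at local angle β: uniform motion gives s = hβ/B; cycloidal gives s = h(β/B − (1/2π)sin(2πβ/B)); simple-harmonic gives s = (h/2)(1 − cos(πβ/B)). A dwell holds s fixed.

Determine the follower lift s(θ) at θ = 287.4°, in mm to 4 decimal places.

seg 1 [0°–32.7°] cycloidal, h=24: full span → s += 24 → s = 24.0000
seg 2 [32.7°–144.8°] uniform, h=19: full span → s += 19 → s = 43.0000
seg 3 [144.8°–191.8°] dwell: s stays 43.0000
seg 4 [191.8°–305.4°] uniform, h=27: θ=287.4° here. β=95.6, B=113.6. 27·95.6/113.6 = 22.7218 → s = 65.7218

65.7218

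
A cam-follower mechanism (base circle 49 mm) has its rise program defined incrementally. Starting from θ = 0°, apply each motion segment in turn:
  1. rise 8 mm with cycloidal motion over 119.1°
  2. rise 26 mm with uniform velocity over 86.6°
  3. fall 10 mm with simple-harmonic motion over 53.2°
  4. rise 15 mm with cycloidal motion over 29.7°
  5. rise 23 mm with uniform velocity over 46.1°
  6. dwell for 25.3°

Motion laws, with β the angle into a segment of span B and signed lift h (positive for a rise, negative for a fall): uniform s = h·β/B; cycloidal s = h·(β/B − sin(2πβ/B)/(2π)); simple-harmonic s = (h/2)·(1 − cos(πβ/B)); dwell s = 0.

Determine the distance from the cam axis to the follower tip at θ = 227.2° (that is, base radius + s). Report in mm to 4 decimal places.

seg 1 [0°–119.1°] cycloidal, h=8: full span → s += 8 → s = 8.0000
seg 2 [119.1°–205.7°] uniform, h=26: full span → s += 26 → s = 34.0000
seg 3 [205.7°–258.9°] simple-harmonic, h=-10: θ=227.2° here. β=21.5, B=53.2. -10/2·(1 − cos(π·0.4041)) = -3.5168 → s = 30.4832
radial distance = base radius + s = 49 + 30.4832 = 79.4832

79.4832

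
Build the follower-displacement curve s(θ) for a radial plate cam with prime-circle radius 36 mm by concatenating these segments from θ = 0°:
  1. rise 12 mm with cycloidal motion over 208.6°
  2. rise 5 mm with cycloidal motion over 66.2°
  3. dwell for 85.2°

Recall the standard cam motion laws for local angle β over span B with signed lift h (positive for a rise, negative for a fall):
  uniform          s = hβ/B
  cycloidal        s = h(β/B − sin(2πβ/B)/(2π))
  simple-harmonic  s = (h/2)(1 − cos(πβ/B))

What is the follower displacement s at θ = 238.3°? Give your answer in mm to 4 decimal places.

seg 1 [0°–208.6°] cycloidal, h=12: full span → s += 12 → s = 12.0000
seg 2 [208.6°–274.8°] cycloidal, h=5: θ=238.3° here. β=29.7, B=66.2. 5·(0.4486 − sin(2π·0.4486)/(2π)) = 1.9908 → s = 13.9908

13.9908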